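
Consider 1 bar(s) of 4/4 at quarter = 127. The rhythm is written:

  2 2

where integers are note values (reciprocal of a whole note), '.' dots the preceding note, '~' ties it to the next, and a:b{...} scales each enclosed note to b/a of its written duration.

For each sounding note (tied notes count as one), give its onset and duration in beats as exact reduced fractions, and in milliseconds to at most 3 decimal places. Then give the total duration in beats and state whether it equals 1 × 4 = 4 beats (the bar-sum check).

1) 0.0ms=0b +944.882ms=2b
2) 944.882ms=2b +944.882ms=2b
Σ=4b of 4 (127bpm 4/4) — PASS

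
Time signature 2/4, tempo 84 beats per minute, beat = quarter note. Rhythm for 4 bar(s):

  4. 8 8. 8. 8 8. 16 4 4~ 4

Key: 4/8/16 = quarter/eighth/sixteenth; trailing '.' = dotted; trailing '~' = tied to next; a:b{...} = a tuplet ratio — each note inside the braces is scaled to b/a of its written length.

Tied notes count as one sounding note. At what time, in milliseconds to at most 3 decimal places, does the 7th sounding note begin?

note 7 onset = 19/4b = 3392.857ms

1. 0.0ms @ 0 + 1071.429ms (3/2)
2. 1071.429ms @ 3/2 + 357.143ms (1/2)
3. 1428.571ms @ 2 + 535.714ms (3/4)
4. 1964.286ms @ 11/4 + 535.714ms (3/4)
5. 2500.0ms @ 7/2 + 357.143ms (1/2)
6. 2857.143ms @ 4 + 535.714ms (3/4)
7. 3392.857ms @ 19/4 + 178.571ms (1/4)
8. 3571.429ms @ 5 + 714.286ms (1)
9. 4285.714ms @ 6 + 1428.571ms (2)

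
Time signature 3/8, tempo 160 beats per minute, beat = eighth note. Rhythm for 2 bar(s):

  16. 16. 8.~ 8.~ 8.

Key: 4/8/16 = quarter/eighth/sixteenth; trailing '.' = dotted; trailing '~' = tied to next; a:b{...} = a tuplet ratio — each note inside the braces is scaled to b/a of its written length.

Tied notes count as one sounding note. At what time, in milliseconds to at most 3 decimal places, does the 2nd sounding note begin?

note 2 onset = 3/4b = 281.25ms

1. 0.0ms @ 0 + 281.25ms (3/4)
2. 281.25ms @ 3/4 + 281.25ms (3/4)
3. 562.5ms @ 3/2 + 1687.5ms (9/2)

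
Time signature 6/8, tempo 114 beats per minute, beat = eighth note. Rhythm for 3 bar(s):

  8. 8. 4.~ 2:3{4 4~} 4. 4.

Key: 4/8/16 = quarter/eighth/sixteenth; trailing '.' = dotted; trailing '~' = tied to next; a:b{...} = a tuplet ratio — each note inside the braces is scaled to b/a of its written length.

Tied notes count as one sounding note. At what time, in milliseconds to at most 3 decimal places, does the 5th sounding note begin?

1. 0.0ms @ 0 + 789.474ms (3/2)
2. 789.474ms @ 3/2 + 789.474ms (3/2)
3. 1578.947ms @ 3 + 3157.895ms (6)
4. 4736.842ms @ 9 + 3157.895ms (6)
5. 7894.737ms @ 15 + 1578.947ms (3)

note 5 onset = 15b = 7894.737ms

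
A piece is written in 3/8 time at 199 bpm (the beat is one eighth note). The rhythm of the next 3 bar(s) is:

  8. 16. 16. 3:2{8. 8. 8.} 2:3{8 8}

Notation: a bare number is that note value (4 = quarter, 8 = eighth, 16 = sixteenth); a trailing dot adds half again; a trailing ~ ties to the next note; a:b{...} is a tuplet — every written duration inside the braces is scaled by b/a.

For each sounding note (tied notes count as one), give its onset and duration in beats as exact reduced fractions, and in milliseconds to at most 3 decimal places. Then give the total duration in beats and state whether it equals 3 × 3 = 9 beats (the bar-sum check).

1) 0.0ms=0b +452.261ms=3/2b
2) 452.261ms=3/2b +226.131ms=3/4b
3) 678.392ms=9/4b +226.131ms=3/4b
4) 904.523ms=3b +301.508ms=1b
5) 1206.03ms=4b +301.508ms=1b
6) 1507.538ms=5b +301.508ms=1b
7) 1809.045ms=6b +452.261ms=3/2b
8) 2261.307ms=15/2b +452.261ms=3/2b
Σ=9b of 9 (199bpm 3/8) — PASS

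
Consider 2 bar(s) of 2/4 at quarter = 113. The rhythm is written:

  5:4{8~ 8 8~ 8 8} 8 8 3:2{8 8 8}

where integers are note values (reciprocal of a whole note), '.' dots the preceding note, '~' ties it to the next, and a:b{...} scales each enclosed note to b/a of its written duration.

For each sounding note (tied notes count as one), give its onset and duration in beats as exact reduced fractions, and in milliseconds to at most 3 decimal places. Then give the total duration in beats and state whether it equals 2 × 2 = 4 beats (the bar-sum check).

1) 0.0ms=0b +424.779ms=4/5b
2) 424.779ms=4/5b +424.779ms=4/5b
3) 849.558ms=8/5b +212.389ms=2/5b
4) 1061.947ms=2b +265.487ms=1/2b
5) 1327.434ms=5/2b +265.487ms=1/2b
6) 1592.92ms=3b +176.991ms=1/3b
7) 1769.912ms=10/3b +176.991ms=1/3b
8) 1946.903ms=11/3b +176.991ms=1/3b
Σ=4b of 4 (113bpm 2/4) — PASS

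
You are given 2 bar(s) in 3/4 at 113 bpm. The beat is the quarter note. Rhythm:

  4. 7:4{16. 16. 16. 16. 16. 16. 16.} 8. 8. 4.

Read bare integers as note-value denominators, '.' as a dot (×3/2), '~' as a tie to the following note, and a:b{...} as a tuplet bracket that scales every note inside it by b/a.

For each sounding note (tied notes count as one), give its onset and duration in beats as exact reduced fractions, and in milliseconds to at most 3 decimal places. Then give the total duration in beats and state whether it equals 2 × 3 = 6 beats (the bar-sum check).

1) 0.0ms=0b +796.46ms=3/2b
2) 796.46ms=3/2b +113.78ms=3/14b
3) 910.24ms=12/7b +113.78ms=3/14b
4) 1024.02ms=27/14b +113.78ms=3/14b
5) 1137.8ms=15/7b +113.78ms=3/14b
6) 1251.58ms=33/14b +113.78ms=3/14b
7) 1365.36ms=18/7b +113.78ms=3/14b
8) 1479.14ms=39/14b +113.78ms=3/14b
9) 1592.92ms=3b +398.23ms=3/4b
10) 1991.15ms=15/4b +398.23ms=3/4b
11) 2389.381ms=9/2b +796.46ms=3/2b
Σ=6b of 6 (113bpm 3/4) — PASS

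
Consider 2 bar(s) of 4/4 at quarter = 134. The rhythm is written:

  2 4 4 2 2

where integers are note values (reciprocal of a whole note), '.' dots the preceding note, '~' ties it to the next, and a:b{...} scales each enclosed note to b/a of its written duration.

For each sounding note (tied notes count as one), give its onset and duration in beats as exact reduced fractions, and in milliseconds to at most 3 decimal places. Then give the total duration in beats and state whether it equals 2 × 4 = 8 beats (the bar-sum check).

1) 0.0ms=0b +895.522ms=2b
2) 895.522ms=2b +447.761ms=1b
3) 1343.284ms=3b +447.761ms=1b
4) 1791.045ms=4b +895.522ms=2b
5) 2686.567ms=6b +895.522ms=2b
Σ=8b of 8 (134bpm 4/4) — PASS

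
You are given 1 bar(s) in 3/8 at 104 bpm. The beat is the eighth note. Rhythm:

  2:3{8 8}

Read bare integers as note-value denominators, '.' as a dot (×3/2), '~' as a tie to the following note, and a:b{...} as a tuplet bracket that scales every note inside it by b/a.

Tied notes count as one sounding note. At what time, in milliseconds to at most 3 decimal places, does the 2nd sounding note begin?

1. 0.0ms @ 0 + 865.385ms (3/2)
2. 865.385ms @ 3/2 + 865.385ms (3/2)

note 2 onset = 3/2b = 865.385ms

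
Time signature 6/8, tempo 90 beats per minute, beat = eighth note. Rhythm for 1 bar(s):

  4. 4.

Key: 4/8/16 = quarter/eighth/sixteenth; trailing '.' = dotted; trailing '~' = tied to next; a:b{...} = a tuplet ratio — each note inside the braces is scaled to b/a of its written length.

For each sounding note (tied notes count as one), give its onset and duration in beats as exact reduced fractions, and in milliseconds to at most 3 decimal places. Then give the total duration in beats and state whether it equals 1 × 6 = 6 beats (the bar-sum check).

1) 0.0ms=0b +2000.0ms=3b
2) 2000.0ms=3b +2000.0ms=3b
Σ=6b of 6 (90bpm 6/8) — PASS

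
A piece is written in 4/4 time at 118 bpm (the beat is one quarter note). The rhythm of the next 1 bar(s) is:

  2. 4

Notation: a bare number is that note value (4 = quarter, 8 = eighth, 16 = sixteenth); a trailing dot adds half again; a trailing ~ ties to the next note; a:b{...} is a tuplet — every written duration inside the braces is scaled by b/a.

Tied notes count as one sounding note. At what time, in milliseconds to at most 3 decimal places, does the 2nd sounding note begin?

1. 0.0ms @ 0 + 1525.424ms (3)
2. 1525.424ms @ 3 + 508.475ms (1)

note 2 onset = 3b = 1525.424ms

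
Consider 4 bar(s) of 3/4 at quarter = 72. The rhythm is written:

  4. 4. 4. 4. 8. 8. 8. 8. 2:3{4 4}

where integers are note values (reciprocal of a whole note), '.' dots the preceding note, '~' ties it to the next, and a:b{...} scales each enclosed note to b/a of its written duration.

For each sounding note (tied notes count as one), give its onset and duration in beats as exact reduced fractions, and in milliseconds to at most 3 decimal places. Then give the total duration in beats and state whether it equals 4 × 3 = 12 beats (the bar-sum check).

1) 0.0ms=0b +1250.0ms=3/2b
2) 1250.0ms=3/2b +1250.0ms=3/2b
3) 2500.0ms=3b +1250.0ms=3/2b
4) 3750.0ms=9/2b +1250.0ms=3/2b
5) 5000.0ms=6b +625.0ms=3/4b
6) 5625.0ms=27/4b +625.0ms=3/4b
7) 6250.0ms=15/2b +625.0ms=3/4b
8) 6875.0ms=33/4b +625.0ms=3/4b
9) 7500.0ms=9b +1250.0ms=3/2b
10) 8750.0ms=21/2b +1250.0ms=3/2b
Σ=12b of 12 (72bpm 3/4) — PASS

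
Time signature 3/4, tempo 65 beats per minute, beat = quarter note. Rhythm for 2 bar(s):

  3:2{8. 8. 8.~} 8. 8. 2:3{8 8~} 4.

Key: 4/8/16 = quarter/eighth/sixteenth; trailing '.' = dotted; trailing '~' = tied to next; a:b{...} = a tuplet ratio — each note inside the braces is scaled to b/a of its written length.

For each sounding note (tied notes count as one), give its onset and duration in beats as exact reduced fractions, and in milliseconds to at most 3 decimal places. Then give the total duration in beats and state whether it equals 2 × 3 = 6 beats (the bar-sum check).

1) 0.0ms=0b +461.538ms=1/2b
2) 461.538ms=1/2b +461.538ms=1/2b
3) 923.077ms=1b +1153.846ms=5/4b
4) 2076.923ms=9/4b +692.308ms=3/4b
5) 2769.231ms=3b +692.308ms=3/4b
6) 3461.538ms=15/4b +2076.923ms=9/4b
Σ=6b of 6 (65bpm 3/4) — PASS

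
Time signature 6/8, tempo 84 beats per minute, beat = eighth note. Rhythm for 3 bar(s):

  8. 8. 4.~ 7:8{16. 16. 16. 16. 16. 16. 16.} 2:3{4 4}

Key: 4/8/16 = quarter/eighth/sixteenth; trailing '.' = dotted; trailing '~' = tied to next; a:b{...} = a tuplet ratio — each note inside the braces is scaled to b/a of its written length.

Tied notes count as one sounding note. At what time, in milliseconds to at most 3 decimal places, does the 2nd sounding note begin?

note 2 onset = 3/2b = 1071.429ms

1. 0.0ms @ 0 + 1071.429ms (3/2)
2. 1071.429ms @ 3/2 + 1071.429ms (3/2)
3. 2142.857ms @ 3 + 2755.102ms (27/7)
4. 4897.959ms @ 48/7 + 612.245ms (6/7)
5. 5510.204ms @ 54/7 + 612.245ms (6/7)
6. 6122.449ms @ 60/7 + 612.245ms (6/7)
7. 6734.694ms @ 66/7 + 612.245ms (6/7)
8. 7346.939ms @ 72/7 + 612.245ms (6/7)
9. 7959.184ms @ 78/7 + 612.245ms (6/7)
10. 8571.429ms @ 12 + 2142.857ms (3)
11. 10714.286ms @ 15 + 2142.857ms (3)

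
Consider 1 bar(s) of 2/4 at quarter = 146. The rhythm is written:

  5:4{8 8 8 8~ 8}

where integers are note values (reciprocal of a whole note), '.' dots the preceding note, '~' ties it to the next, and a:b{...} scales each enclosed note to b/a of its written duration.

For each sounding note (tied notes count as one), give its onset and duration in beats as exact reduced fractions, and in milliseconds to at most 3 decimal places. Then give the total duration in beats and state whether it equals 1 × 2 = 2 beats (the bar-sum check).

1) 0.0ms=0b +164.384ms=2/5b
2) 164.384ms=2/5b +164.384ms=2/5b
3) 328.767ms=4/5b +164.384ms=2/5b
4) 493.151ms=6/5b +328.767ms=4/5b
Σ=2b of 2 (146bpm 2/4) — PASS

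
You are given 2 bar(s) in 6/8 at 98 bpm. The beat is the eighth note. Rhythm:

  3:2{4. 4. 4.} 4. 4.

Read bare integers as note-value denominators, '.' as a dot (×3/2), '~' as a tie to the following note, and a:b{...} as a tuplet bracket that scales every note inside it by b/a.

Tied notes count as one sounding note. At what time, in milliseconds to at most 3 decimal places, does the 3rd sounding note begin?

1. 0.0ms @ 0 + 1224.49ms (2)
2. 1224.49ms @ 2 + 1224.49ms (2)
3. 2448.98ms @ 4 + 1224.49ms (2)
4. 3673.469ms @ 6 + 1836.735ms (3)
5. 5510.204ms @ 9 + 1836.735ms (3)

note 3 onset = 4b = 2448.98ms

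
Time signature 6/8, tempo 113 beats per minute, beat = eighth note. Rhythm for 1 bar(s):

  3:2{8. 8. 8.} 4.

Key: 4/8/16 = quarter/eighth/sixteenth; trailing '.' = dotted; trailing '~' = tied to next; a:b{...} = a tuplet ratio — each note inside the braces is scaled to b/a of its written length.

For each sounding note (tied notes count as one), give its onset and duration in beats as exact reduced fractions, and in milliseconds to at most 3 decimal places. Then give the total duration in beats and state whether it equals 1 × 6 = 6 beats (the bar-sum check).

1) 0.0ms=0b +530.973ms=1b
2) 530.973ms=1b +530.973ms=1b
3) 1061.947ms=2b +530.973ms=1b
4) 1592.92ms=3b +1592.92ms=3b
Σ=6b of 6 (113bpm 6/8) — PASS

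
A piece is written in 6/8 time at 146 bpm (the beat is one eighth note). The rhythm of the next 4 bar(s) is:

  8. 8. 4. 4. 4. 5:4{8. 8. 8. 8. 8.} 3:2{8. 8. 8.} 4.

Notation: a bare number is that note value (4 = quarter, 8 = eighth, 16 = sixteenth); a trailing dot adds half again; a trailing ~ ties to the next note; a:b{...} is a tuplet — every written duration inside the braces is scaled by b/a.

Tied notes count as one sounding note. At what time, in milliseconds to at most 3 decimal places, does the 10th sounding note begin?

note 10 onset = 84/5b = 6904.11ms

1. 0.0ms @ 0 + 616.438ms (3/2)
2. 616.438ms @ 3/2 + 616.438ms (3/2)
3. 1232.877ms @ 3 + 1232.877ms (3)
4. 2465.753ms @ 6 + 1232.877ms (3)
5. 3698.63ms @ 9 + 1232.877ms (3)
6. 4931.507ms @ 12 + 493.151ms (6/5)
7. 5424.658ms @ 66/5 + 493.151ms (6/5)
8. 5917.808ms @ 72/5 + 493.151ms (6/5)
9. 6410.959ms @ 78/5 + 493.151ms (6/5)
10. 6904.11ms @ 84/5 + 493.151ms (6/5)
11. 7397.26ms @ 18 + 410.959ms (1)
12. 7808.219ms @ 19 + 410.959ms (1)
13. 8219.178ms @ 20 + 410.959ms (1)
14. 8630.137ms @ 21 + 1232.877ms (3)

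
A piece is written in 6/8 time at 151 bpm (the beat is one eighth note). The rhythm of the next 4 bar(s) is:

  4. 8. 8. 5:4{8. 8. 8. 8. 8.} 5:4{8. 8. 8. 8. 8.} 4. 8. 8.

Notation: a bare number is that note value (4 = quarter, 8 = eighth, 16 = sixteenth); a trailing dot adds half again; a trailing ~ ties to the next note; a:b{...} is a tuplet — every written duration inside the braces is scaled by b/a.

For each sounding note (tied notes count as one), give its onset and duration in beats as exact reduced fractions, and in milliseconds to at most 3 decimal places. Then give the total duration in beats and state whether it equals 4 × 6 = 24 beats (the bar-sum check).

1) 0.0ms=0b +1192.053ms=3b
2) 1192.053ms=3b +596.026ms=3/2b
3) 1788.079ms=9/2b +596.026ms=3/2b
4) 2384.106ms=6b +476.821ms=6/5b
5) 2860.927ms=36/5b +476.821ms=6/5b
6) 3337.748ms=42/5b +476.821ms=6/5b
7) 3814.57ms=48/5b +476.821ms=6/5b
8) 4291.391ms=54/5b +476.821ms=6/5b
9) 4768.212ms=12b +476.821ms=6/5b
10) 5245.033ms=66/5b +476.821ms=6/5b
11) 5721.854ms=72/5b +476.821ms=6/5b
12) 6198.675ms=78/5b +476.821ms=6/5b
13) 6675.497ms=84/5b +476.821ms=6/5b
14) 7152.318ms=18b +1192.053ms=3b
15) 8344.371ms=21b +596.026ms=3/2b
16) 8940.397ms=45/2b +596.026ms=3/2b
Σ=24b of 24 (151bpm 6/8) — PASS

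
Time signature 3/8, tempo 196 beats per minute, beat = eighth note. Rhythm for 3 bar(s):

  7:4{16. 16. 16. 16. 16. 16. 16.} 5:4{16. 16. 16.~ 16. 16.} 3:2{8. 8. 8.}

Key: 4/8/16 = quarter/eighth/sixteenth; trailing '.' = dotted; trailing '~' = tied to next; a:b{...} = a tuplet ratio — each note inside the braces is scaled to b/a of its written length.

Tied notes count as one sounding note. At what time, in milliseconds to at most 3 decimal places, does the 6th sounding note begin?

1. 0.0ms @ 0 + 131.195ms (3/7)
2. 131.195ms @ 3/7 + 131.195ms (3/7)
3. 262.391ms @ 6/7 + 131.195ms (3/7)
4. 393.586ms @ 9/7 + 131.195ms (3/7)
5. 524.781ms @ 12/7 + 131.195ms (3/7)
6. 655.977ms @ 15/7 + 131.195ms (3/7)
7. 787.172ms @ 18/7 + 131.195ms (3/7)
8. 918.367ms @ 3 + 183.673ms (3/5)
9. 1102.041ms @ 18/5 + 183.673ms (3/5)
10. 1285.714ms @ 21/5 + 367.347ms (6/5)
11. 1653.061ms @ 27/5 + 183.673ms (3/5)
12. 1836.735ms @ 6 + 306.122ms (1)
13. 2142.857ms @ 7 + 306.122ms (1)
14. 2448.98ms @ 8 + 306.122ms (1)

note 6 onset = 15/7b = 655.977ms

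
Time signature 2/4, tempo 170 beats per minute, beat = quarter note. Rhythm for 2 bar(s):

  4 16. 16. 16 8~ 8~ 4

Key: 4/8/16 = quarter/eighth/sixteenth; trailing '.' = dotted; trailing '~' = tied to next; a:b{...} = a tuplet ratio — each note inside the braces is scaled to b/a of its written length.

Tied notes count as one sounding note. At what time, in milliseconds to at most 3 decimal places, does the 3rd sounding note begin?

1. 0.0ms @ 0 + 352.941ms (1)
2. 352.941ms @ 1 + 132.353ms (3/8)
3. 485.294ms @ 11/8 + 132.353ms (3/8)
4. 617.647ms @ 7/4 + 88.235ms (1/4)
5. 705.882ms @ 2 + 705.882ms (2)

note 3 onset = 11/8b = 485.294ms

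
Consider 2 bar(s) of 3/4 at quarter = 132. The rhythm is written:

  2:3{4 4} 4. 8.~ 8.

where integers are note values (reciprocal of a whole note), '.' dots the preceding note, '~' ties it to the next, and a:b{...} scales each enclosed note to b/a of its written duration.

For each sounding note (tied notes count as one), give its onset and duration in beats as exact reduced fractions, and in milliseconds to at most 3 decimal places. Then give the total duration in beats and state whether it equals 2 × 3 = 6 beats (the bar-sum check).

1) 0.0ms=0b +681.818ms=3/2b
2) 681.818ms=3/2b +681.818ms=3/2b
3) 1363.636ms=3b +681.818ms=3/2b
4) 2045.455ms=9/2b +681.818ms=3/2b
Σ=6b of 6 (132bpm 3/4) — PASS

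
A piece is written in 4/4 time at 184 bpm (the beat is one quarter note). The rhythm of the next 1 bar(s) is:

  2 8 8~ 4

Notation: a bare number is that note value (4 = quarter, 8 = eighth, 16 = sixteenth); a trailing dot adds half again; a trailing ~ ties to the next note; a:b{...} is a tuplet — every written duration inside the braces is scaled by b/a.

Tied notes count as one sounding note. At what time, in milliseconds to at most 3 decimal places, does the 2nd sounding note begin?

note 2 onset = 2b = 652.174ms

1. 0.0ms @ 0 + 652.174ms (2)
2. 652.174ms @ 2 + 163.043ms (1/2)
3. 815.217ms @ 5/2 + 489.13ms (3/2)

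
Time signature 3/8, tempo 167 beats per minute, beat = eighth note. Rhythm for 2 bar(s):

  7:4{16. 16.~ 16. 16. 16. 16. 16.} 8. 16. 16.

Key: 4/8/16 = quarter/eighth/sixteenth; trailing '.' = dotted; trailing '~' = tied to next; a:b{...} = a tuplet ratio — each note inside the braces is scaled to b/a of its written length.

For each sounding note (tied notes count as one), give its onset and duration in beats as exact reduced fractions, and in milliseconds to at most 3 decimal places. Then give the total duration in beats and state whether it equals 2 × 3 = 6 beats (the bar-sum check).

1) 0.0ms=0b +153.978ms=3/7b
2) 153.978ms=3/7b +307.956ms=6/7b
3) 461.933ms=9/7b +153.978ms=3/7b
4) 615.911ms=12/7b +153.978ms=3/7b
5) 769.889ms=15/7b +153.978ms=3/7b
6) 923.867ms=18/7b +153.978ms=3/7b
7) 1077.844ms=3b +538.922ms=3/2b
8) 1616.766ms=9/2b +269.461ms=3/4b
9) 1886.228ms=21/4b +269.461ms=3/4b
Σ=6b of 6 (167bpm 3/8) — PASS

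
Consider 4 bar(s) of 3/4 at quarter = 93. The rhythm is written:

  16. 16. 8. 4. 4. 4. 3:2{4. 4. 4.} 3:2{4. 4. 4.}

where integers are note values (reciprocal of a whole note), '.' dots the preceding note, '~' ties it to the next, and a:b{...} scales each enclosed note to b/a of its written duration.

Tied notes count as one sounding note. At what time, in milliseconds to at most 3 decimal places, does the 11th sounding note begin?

note 11 onset = 10b = 6451.613ms

1. 0.0ms @ 0 + 241.935ms (3/8)
2. 241.935ms @ 3/8 + 241.935ms (3/8)
3. 483.871ms @ 3/4 + 483.871ms (3/4)
4. 967.742ms @ 3/2 + 967.742ms (3/2)
5. 1935.484ms @ 3 + 967.742ms (3/2)
6. 2903.226ms @ 9/2 + 967.742ms (3/2)
7. 3870.968ms @ 6 + 645.161ms (1)
8. 4516.129ms @ 7 + 645.161ms (1)
9. 5161.29ms @ 8 + 645.161ms (1)
10. 5806.452ms @ 9 + 645.161ms (1)
11. 6451.613ms @ 10 + 645.161ms (1)
12. 7096.774ms @ 11 + 645.161ms (1)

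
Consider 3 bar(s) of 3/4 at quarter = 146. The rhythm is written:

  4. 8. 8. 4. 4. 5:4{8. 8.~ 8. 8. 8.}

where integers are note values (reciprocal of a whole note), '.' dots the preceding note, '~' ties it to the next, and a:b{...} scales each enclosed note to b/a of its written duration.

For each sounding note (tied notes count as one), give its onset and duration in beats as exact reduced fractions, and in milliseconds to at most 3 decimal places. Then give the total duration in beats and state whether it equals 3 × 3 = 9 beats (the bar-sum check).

1) 0.0ms=0b +616.438ms=3/2b
2) 616.438ms=3/2b +308.219ms=3/4b
3) 924.658ms=9/4b +308.219ms=3/4b
4) 1232.877ms=3b +616.438ms=3/2b
5) 1849.315ms=9/2b +616.438ms=3/2b
6) 2465.753ms=6b +246.575ms=3/5b
7) 2712.329ms=33/5b +493.151ms=6/5b
8) 3205.479ms=39/5b +246.575ms=3/5b
9) 3452.055ms=42/5b +246.575ms=3/5b
Σ=9b of 9 (146bpm 3/4) — PASS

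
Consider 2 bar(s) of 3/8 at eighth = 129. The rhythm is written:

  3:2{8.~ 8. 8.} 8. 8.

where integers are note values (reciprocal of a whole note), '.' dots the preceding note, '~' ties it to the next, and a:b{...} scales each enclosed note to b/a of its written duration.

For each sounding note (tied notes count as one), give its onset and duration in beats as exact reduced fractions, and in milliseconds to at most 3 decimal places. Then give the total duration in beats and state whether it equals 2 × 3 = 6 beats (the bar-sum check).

1) 0.0ms=0b +930.233ms=2b
2) 930.233ms=2b +465.116ms=1b
3) 1395.349ms=3b +697.674ms=3/2b
4) 2093.023ms=9/2b +697.674ms=3/2b
Σ=6b of 6 (129bpm 3/8) — PASS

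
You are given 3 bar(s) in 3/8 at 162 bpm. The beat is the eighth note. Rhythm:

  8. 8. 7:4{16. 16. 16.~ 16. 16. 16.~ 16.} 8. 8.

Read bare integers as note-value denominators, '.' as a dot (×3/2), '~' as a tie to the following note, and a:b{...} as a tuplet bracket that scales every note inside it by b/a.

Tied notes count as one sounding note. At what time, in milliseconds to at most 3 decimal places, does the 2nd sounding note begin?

note 2 onset = 3/2b = 555.556ms

1. 0.0ms @ 0 + 555.556ms (3/2)
2. 555.556ms @ 3/2 + 555.556ms (3/2)
3. 1111.111ms @ 3 + 158.73ms (3/7)
4. 1269.841ms @ 24/7 + 158.73ms (3/7)
5. 1428.571ms @ 27/7 + 317.46ms (6/7)
6. 1746.032ms @ 33/7 + 158.73ms (3/7)
7. 1904.762ms @ 36/7 + 317.46ms (6/7)
8. 2222.222ms @ 6 + 555.556ms (3/2)
9. 2777.778ms @ 15/2 + 555.556ms (3/2)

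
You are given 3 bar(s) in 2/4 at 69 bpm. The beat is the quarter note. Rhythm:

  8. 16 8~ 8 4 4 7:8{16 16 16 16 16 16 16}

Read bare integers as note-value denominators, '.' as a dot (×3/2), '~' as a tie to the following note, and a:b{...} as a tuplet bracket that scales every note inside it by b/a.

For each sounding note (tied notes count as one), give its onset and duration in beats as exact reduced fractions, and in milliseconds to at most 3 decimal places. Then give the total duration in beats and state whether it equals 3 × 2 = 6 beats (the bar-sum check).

1) 0.0ms=0b +652.174ms=3/4b
2) 652.174ms=3/4b +217.391ms=1/4b
3) 869.565ms=1b +869.565ms=1b
4) 1739.13ms=2b +869.565ms=1b
5) 2608.696ms=3b +869.565ms=1b
6) 3478.261ms=4b +248.447ms=2/7b
7) 3726.708ms=30/7b +248.447ms=2/7b
8) 3975.155ms=32/7b +248.447ms=2/7b
9) 4223.602ms=34/7b +248.447ms=2/7b
10) 4472.05ms=36/7b +248.447ms=2/7b
11) 4720.497ms=38/7b +248.447ms=2/7b
12) 4968.944ms=40/7b +248.447ms=2/7b
Σ=6b of 6 (69bpm 2/4) — PASS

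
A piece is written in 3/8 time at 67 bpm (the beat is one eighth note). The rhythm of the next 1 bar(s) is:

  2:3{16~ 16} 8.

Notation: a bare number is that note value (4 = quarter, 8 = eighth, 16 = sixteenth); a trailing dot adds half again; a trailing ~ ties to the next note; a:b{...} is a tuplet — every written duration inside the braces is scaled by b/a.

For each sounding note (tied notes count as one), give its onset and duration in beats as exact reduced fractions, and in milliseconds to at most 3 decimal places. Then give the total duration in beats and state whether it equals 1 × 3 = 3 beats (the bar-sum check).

1) 0.0ms=0b +1343.284ms=3/2b
2) 1343.284ms=3/2b +1343.284ms=3/2b
Σ=3b of 3 (67bpm 3/8) — PASS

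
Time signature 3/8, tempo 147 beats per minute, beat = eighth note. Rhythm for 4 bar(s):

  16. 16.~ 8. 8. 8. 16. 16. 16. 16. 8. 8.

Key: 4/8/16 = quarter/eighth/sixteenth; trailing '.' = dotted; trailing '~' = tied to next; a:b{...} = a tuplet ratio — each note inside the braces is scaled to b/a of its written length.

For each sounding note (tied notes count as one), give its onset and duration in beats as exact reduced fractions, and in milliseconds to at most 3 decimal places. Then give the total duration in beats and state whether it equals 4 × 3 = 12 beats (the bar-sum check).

1) 0.0ms=0b +306.122ms=3/4b
2) 306.122ms=3/4b +918.367ms=9/4b
3) 1224.49ms=3b +612.245ms=3/2b
4) 1836.735ms=9/2b +612.245ms=3/2b
5) 2448.98ms=6b +306.122ms=3/4b
6) 2755.102ms=27/4b +306.122ms=3/4b
7) 3061.224ms=15/2b +306.122ms=3/4b
8) 3367.347ms=33/4b +306.122ms=3/4b
9) 3673.469ms=9b +612.245ms=3/2b
10) 4285.714ms=21/2b +612.245ms=3/2b
Σ=12b of 12 (147bpm 3/8) — PASS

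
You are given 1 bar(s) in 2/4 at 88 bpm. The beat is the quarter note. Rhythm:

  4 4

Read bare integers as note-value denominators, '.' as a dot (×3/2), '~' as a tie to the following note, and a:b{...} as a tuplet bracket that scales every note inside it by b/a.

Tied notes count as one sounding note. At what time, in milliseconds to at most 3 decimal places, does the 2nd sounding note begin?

note 2 onset = 1b = 681.818ms

1. 0.0ms @ 0 + 681.818ms (1)
2. 681.818ms @ 1 + 681.818ms (1)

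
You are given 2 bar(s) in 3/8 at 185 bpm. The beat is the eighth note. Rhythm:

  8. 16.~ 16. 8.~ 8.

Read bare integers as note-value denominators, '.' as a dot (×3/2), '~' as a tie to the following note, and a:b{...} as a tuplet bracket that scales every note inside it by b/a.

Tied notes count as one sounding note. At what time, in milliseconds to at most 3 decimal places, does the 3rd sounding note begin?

note 3 onset = 3b = 972.973ms

1. 0.0ms @ 0 + 486.486ms (3/2)
2. 486.486ms @ 3/2 + 486.486ms (3/2)
3. 972.973ms @ 3 + 972.973ms (3)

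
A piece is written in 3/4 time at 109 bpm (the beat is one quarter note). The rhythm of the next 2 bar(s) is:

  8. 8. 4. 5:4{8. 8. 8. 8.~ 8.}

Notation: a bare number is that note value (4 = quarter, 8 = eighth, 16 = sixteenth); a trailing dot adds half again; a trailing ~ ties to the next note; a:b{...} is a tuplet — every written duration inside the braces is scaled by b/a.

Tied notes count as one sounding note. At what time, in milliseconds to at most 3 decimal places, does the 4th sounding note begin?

note 4 onset = 3b = 1651.376ms

1. 0.0ms @ 0 + 412.844ms (3/4)
2. 412.844ms @ 3/4 + 412.844ms (3/4)
3. 825.688ms @ 3/2 + 825.688ms (3/2)
4. 1651.376ms @ 3 + 330.275ms (3/5)
5. 1981.651ms @ 18/5 + 330.275ms (3/5)
6. 2311.927ms @ 21/5 + 330.275ms (3/5)
7. 2642.202ms @ 24/5 + 660.55ms (6/5)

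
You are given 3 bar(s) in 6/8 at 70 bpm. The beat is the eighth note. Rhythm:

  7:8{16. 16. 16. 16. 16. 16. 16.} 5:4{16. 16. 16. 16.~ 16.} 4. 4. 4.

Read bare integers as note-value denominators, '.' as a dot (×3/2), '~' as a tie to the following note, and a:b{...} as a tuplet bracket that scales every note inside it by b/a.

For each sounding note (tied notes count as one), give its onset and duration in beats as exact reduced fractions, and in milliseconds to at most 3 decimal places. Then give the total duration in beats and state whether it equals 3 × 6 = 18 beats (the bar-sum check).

1) 0.0ms=0b +734.694ms=6/7b
2) 734.694ms=6/7b +734.694ms=6/7b
3) 1469.388ms=12/7b +734.694ms=6/7b
4) 2204.082ms=18/7b +734.694ms=6/7b
5) 2938.776ms=24/7b +734.694ms=6/7b
6) 3673.469ms=30/7b +734.694ms=6/7b
7) 4408.163ms=36/7b +734.694ms=6/7b
8) 5142.857ms=6b +514.286ms=3/5b
9) 5657.143ms=33/5b +514.286ms=3/5b
10) 6171.429ms=36/5b +514.286ms=3/5b
11) 6685.714ms=39/5b +1028.571ms=6/5b
12) 7714.286ms=9b +2571.429ms=3b
13) 10285.714ms=12b +2571.429ms=3b
14) 12857.143ms=15b +2571.429ms=3b
Σ=18b of 18 (70bpm 6/8) — PASS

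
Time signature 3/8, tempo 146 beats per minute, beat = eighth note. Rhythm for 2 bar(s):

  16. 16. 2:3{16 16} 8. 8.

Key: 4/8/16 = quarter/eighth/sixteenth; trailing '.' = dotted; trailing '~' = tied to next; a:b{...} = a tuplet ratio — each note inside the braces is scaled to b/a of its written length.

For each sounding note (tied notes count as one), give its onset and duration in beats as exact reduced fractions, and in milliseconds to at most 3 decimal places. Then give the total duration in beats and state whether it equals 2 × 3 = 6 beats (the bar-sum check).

1) 0.0ms=0b +308.219ms=3/4b
2) 308.219ms=3/4b +308.219ms=3/4b
3) 616.438ms=3/2b +308.219ms=3/4b
4) 924.658ms=9/4b +308.219ms=3/4b
5) 1232.877ms=3b +616.438ms=3/2b
6) 1849.315ms=9/2b +616.438ms=3/2b
Σ=6b of 6 (146bpm 3/8) — PASS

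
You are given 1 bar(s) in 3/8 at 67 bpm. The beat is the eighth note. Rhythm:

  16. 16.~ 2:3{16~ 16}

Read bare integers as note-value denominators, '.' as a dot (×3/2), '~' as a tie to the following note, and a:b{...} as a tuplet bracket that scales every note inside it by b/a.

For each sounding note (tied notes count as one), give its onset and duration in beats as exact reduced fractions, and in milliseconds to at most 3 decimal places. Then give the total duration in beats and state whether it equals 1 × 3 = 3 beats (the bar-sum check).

1) 0.0ms=0b +671.642ms=3/4b
2) 671.642ms=3/4b +2014.925ms=9/4b
Σ=3b of 3 (67bpm 3/8) — PASS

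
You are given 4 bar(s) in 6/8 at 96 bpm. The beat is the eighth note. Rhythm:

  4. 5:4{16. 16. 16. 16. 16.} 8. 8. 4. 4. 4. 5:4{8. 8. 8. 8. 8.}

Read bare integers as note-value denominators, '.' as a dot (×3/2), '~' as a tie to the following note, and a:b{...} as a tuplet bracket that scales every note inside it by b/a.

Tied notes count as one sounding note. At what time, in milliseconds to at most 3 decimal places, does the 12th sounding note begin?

note 12 onset = 18b = 11250.0ms

1. 0.0ms @ 0 + 1875.0ms (3)
2. 1875.0ms @ 3 + 375.0ms (3/5)
3. 2250.0ms @ 18/5 + 375.0ms (3/5)
4. 2625.0ms @ 21/5 + 375.0ms (3/5)
5. 3000.0ms @ 24/5 + 375.0ms (3/5)
6. 3375.0ms @ 27/5 + 375.0ms (3/5)
7. 3750.0ms @ 6 + 937.5ms (3/2)
8. 4687.5ms @ 15/2 + 937.5ms (3/2)
9. 5625.0ms @ 9 + 1875.0ms (3)
10. 7500.0ms @ 12 + 1875.0ms (3)
11. 9375.0ms @ 15 + 1875.0ms (3)
12. 11250.0ms @ 18 + 750.0ms (6/5)
13. 12000.0ms @ 96/5 + 750.0ms (6/5)
14. 12750.0ms @ 102/5 + 750.0ms (6/5)
15. 13500.0ms @ 108/5 + 750.0ms (6/5)
16. 14250.0ms @ 114/5 + 750.0ms (6/5)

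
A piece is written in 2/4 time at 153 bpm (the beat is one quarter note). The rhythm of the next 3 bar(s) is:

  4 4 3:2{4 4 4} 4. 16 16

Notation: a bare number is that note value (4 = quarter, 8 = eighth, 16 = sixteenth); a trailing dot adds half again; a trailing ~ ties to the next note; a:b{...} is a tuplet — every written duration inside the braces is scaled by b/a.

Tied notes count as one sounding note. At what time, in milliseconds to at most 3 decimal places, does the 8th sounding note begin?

note 8 onset = 23/4b = 2254.902ms

1. 0.0ms @ 0 + 392.157ms (1)
2. 392.157ms @ 1 + 392.157ms (1)
3. 784.314ms @ 2 + 261.438ms (2/3)
4. 1045.752ms @ 8/3 + 261.438ms (2/3)
5. 1307.19ms @ 10/3 + 261.438ms (2/3)
6. 1568.627ms @ 4 + 588.235ms (3/2)
7. 2156.863ms @ 11/2 + 98.039ms (1/4)
8. 2254.902ms @ 23/4 + 98.039ms (1/4)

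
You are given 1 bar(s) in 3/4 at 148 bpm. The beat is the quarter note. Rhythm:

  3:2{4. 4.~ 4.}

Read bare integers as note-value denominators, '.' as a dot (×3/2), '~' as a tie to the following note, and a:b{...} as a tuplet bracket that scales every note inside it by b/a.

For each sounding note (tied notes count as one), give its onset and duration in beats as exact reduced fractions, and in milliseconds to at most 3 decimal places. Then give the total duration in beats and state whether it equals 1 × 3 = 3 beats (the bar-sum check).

1) 0.0ms=0b +405.405ms=1b
2) 405.405ms=1b +810.811ms=2b
Σ=3b of 3 (148bpm 3/4) — PASS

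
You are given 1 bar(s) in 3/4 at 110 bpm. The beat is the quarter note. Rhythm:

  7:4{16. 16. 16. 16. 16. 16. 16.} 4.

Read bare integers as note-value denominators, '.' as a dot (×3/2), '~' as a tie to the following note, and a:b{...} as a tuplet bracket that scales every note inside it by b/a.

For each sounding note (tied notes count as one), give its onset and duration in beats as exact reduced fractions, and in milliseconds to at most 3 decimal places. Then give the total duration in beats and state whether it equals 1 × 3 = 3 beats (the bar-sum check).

1) 0.0ms=0b +116.883ms=3/14b
2) 116.883ms=3/14b +116.883ms=3/14b
3) 233.766ms=3/7b +116.883ms=3/14b
4) 350.649ms=9/14b +116.883ms=3/14b
5) 467.532ms=6/7b +116.883ms=3/14b
6) 584.416ms=15/14b +116.883ms=3/14b
7) 701.299ms=9/7b +116.883ms=3/14b
8) 818.182ms=3/2b +818.182ms=3/2b
Σ=3b of 3 (110bpm 3/4) — PASS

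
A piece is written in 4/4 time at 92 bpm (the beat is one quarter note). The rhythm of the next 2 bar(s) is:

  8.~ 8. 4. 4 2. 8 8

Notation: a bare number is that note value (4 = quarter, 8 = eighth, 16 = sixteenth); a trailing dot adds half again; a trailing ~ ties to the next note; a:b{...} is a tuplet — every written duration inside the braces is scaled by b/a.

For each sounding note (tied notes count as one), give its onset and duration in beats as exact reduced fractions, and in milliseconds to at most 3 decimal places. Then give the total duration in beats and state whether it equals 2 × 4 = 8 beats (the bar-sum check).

1) 0.0ms=0b +978.261ms=3/2b
2) 978.261ms=3/2b +978.261ms=3/2b
3) 1956.522ms=3b +652.174ms=1b
4) 2608.696ms=4b +1956.522ms=3b
5) 4565.217ms=7b +326.087ms=1/2b
6) 4891.304ms=15/2b +326.087ms=1/2b
Σ=8b of 8 (92bpm 4/4) — PASS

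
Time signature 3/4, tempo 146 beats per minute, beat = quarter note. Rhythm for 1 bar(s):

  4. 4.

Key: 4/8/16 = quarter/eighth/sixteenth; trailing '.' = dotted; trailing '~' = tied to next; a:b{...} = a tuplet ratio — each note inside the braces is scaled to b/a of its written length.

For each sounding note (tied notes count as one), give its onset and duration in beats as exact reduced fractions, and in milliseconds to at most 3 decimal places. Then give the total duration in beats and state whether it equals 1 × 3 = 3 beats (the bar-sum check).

1) 0.0ms=0b +616.438ms=3/2b
2) 616.438ms=3/2b +616.438ms=3/2b
Σ=3b of 3 (146bpm 3/4) — PASS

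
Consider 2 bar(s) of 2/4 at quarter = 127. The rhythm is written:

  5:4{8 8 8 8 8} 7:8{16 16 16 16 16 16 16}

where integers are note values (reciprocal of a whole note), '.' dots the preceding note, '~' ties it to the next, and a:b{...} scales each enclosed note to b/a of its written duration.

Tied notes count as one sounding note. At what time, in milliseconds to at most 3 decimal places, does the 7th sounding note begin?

note 7 onset = 16/7b = 1079.865ms

1. 0.0ms @ 0 + 188.976ms (2/5)
2. 188.976ms @ 2/5 + 188.976ms (2/5)
3. 377.953ms @ 4/5 + 188.976ms (2/5)
4. 566.929ms @ 6/5 + 188.976ms (2/5)
5. 755.906ms @ 8/5 + 188.976ms (2/5)
6. 944.882ms @ 2 + 134.983ms (2/7)
7. 1079.865ms @ 16/7 + 134.983ms (2/7)
8. 1214.848ms @ 18/7 + 134.983ms (2/7)
9. 1349.831ms @ 20/7 + 134.983ms (2/7)
10. 1484.814ms @ 22/7 + 134.983ms (2/7)
11. 1619.798ms @ 24/7 + 134.983ms (2/7)
12. 1754.781ms @ 26/7 + 134.983ms (2/7)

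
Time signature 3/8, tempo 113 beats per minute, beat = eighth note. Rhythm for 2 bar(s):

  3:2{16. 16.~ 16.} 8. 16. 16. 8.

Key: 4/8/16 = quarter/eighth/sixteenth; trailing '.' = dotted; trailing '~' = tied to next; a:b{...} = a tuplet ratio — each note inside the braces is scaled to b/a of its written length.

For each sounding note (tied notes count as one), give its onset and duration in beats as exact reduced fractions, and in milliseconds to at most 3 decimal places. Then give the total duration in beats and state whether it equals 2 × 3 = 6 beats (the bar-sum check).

1) 0.0ms=0b +265.487ms=1/2b
2) 265.487ms=1/2b +530.973ms=1b
3) 796.46ms=3/2b +796.46ms=3/2b
4) 1592.92ms=3b +398.23ms=3/4b
5) 1991.15ms=15/4b +398.23ms=3/4b
6) 2389.381ms=9/2b +796.46ms=3/2b
Σ=6b of 6 (113bpm 3/8) — PASS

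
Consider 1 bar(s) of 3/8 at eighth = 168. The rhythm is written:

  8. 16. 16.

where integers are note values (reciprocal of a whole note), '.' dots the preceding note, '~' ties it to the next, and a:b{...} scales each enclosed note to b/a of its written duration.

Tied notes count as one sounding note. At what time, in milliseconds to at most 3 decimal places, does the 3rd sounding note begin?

1. 0.0ms @ 0 + 535.714ms (3/2)
2. 535.714ms @ 3/2 + 267.857ms (3/4)
3. 803.571ms @ 9/4 + 267.857ms (3/4)

note 3 onset = 9/4b = 803.571ms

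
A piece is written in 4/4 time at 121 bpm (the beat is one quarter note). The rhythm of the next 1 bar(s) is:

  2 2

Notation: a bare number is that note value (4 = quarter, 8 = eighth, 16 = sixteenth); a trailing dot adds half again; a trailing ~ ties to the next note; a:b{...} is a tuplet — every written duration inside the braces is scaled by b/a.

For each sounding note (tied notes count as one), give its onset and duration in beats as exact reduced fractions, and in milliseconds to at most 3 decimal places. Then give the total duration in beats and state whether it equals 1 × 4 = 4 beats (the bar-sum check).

1) 0.0ms=0b +991.736ms=2b
2) 991.736ms=2b +991.736ms=2b
Σ=4b of 4 (121bpm 4/4) — PASS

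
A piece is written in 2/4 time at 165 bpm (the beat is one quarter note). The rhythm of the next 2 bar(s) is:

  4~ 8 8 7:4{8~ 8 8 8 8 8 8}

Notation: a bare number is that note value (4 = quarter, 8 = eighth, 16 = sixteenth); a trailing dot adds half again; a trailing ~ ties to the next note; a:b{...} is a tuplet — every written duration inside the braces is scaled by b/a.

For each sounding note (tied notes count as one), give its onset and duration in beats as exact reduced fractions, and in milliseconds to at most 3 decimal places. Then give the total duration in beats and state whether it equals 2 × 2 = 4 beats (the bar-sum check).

1) 0.0ms=0b +545.455ms=3/2b
2) 545.455ms=3/2b +181.818ms=1/2b
3) 727.273ms=2b +207.792ms=4/7b
4) 935.065ms=18/7b +103.896ms=2/7b
5) 1038.961ms=20/7b +103.896ms=2/7b
6) 1142.857ms=22/7b +103.896ms=2/7b
7) 1246.753ms=24/7b +103.896ms=2/7b
8) 1350.649ms=26/7b +103.896ms=2/7b
Σ=4b of 4 (165bpm 2/4) — PASS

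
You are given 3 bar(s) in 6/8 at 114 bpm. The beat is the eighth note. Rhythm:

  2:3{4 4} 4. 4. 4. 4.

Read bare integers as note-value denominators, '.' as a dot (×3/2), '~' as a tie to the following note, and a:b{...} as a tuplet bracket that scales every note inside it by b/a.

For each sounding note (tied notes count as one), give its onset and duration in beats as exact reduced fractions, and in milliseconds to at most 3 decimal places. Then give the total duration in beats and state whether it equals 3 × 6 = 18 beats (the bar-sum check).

1) 0.0ms=0b +1578.947ms=3b
2) 1578.947ms=3b +1578.947ms=3b
3) 3157.895ms=6b +1578.947ms=3b
4) 4736.842ms=9b +1578.947ms=3b
5) 6315.789ms=12b +1578.947ms=3b
6) 7894.737ms=15b +1578.947ms=3b
Σ=18b of 18 (114bpm 6/8) — PASS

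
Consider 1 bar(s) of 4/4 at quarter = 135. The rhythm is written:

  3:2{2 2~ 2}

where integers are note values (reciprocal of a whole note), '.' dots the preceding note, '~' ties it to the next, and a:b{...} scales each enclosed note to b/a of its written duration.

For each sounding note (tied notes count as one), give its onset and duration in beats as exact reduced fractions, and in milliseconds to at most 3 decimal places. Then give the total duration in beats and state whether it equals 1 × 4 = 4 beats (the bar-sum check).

1) 0.0ms=0b +592.593ms=4/3b
2) 592.593ms=4/3b +1185.185ms=8/3b
Σ=4b of 4 (135bpm 4/4) — PASS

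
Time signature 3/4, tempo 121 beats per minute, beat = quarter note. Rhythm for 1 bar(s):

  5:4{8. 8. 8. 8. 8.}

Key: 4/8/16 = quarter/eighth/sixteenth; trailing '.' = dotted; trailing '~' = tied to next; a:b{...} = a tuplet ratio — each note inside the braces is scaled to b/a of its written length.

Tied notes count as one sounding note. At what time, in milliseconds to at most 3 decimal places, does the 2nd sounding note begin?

note 2 onset = 3/5b = 297.521ms

1. 0.0ms @ 0 + 297.521ms (3/5)
2. 297.521ms @ 3/5 + 297.521ms (3/5)
3. 595.041ms @ 6/5 + 297.521ms (3/5)
4. 892.562ms @ 9/5 + 297.521ms (3/5)
5. 1190.083ms @ 12/5 + 297.521ms (3/5)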